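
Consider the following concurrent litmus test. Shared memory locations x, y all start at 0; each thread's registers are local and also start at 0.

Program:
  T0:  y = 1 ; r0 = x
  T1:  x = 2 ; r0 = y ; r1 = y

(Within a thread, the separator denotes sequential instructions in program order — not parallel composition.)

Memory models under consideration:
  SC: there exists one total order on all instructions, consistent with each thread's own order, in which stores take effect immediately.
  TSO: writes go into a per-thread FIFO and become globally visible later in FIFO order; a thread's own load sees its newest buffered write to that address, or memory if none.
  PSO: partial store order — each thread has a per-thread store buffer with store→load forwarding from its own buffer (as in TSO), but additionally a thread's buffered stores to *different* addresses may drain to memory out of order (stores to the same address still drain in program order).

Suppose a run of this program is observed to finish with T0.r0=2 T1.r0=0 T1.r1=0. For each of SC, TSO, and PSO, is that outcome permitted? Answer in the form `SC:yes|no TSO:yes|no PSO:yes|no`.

outcome vector order: (T0.r0,T1.r0,T1.r1)
SC (4): 011 200 201 211
TSO (6): 000 001 011 200 201 211
PSO (6): 000 001 011 200 201 211
target 200 ∈ {SC,TSO,PSO}

SC:yes TSO:yes PSO:yes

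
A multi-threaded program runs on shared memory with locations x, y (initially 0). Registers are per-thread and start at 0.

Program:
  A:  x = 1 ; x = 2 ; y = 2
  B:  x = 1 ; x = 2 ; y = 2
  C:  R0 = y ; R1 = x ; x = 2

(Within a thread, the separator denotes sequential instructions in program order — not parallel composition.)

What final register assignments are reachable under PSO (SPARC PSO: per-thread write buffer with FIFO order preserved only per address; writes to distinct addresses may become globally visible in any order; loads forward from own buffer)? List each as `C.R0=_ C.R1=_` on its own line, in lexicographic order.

C.R0=0 C.R1=0
C.R0=0 C.R1=1
C.R0=0 C.R1=2
C.R0=2 C.R1=0
C.R0=2 C.R1=1
C.R0=2 C.R1=2

outcome vector order: (C.R0,C.R1)
|PSO outcomes| = 6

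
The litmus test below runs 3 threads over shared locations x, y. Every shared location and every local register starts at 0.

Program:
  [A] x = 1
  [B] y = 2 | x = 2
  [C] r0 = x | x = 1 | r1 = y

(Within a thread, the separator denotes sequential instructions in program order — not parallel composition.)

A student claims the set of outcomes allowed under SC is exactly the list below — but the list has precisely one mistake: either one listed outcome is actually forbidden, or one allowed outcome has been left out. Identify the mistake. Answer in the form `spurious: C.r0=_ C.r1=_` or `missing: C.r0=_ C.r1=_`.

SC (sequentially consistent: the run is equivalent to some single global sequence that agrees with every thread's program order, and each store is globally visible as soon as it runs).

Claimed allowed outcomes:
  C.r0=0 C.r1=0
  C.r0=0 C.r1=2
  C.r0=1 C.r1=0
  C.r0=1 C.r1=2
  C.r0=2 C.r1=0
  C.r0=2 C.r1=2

outcome vector order: (C.r0,C.r1)
[SC] allowed = {0/0 0/2 1/0 1/2 2/2}
claimed∖SC = {2/0}

spurious: C.r0=2 C.r1=0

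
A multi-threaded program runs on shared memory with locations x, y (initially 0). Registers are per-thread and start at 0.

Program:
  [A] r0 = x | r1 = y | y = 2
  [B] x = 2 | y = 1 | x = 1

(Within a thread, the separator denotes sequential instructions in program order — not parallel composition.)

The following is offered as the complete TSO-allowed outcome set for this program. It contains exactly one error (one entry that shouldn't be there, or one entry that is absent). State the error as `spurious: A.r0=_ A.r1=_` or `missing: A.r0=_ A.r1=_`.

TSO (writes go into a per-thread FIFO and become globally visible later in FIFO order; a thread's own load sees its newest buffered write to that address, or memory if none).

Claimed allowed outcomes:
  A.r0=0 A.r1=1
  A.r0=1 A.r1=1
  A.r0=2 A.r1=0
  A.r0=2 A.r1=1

outcome vector order: (A.r0,A.r1)
TSO (5): (0,0); (0,1); (1,1); (2,0); (2,1)
TSO∖claimed = {(0,0)}

missing: A.r0=0 A.r1=0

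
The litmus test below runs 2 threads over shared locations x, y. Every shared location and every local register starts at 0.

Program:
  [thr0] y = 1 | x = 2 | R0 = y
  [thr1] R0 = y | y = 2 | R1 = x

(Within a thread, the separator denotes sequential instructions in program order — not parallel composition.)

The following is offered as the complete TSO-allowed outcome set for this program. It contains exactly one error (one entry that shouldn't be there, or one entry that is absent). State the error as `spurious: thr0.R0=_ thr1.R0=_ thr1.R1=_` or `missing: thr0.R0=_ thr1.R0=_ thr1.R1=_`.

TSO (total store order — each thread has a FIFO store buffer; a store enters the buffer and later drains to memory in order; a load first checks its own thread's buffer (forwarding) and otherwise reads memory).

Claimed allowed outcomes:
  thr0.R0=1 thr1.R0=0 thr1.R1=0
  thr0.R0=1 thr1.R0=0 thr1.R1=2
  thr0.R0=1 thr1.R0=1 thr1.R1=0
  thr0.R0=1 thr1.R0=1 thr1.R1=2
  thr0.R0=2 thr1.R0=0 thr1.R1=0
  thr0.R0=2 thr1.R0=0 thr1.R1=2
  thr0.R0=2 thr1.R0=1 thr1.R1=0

missing: thr0.R0=2 thr1.R0=1 thr1.R1=2

outcome vector order: (thr0.R0,thr1.R0,thr1.R1)
TSO: 8 outcomes — {100; 102; 110; 112; 200; 202; 210; 212}
TSO∖claimed = {212}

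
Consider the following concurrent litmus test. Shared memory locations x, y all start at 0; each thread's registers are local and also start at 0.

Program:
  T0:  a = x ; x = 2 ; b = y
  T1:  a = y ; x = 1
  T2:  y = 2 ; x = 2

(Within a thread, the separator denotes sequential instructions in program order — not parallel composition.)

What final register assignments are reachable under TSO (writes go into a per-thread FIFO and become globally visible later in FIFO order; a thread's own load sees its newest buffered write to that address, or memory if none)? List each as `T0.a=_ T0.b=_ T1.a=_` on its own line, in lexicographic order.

outcome vector order: (T0.a,T0.b,T1.a)
|TSO outcomes| = 9

T0.a=0 T0.b=0 T1.a=0
T0.a=0 T0.b=0 T1.a=2
T0.a=0 T0.b=2 T1.a=0
T0.a=0 T0.b=2 T1.a=2
T0.a=1 T0.b=0 T1.a=0
T0.a=1 T0.b=2 T1.a=0
T0.a=1 T0.b=2 T1.a=2
T0.a=2 T0.b=2 T1.a=0
T0.a=2 T0.b=2 T1.a=2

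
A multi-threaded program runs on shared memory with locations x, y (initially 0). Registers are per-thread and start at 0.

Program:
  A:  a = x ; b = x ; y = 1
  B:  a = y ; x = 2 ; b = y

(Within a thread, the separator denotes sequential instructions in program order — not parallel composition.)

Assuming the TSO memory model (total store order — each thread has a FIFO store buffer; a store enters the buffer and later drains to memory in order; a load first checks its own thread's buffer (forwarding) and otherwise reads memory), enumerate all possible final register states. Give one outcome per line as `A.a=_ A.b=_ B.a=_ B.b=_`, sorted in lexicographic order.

outcome vector order: (A.a,A.b,B.a,B.b)
|TSO outcomes| = 7

A.a=0 A.b=0 B.a=0 B.b=0
A.a=0 A.b=0 B.a=0 B.b=1
A.a=0 A.b=0 B.a=1 B.b=1
A.a=0 A.b=2 B.a=0 B.b=0
A.a=0 A.b=2 B.a=0 B.b=1
A.a=2 A.b=2 B.a=0 B.b=0
A.a=2 A.b=2 B.a=0 B.b=1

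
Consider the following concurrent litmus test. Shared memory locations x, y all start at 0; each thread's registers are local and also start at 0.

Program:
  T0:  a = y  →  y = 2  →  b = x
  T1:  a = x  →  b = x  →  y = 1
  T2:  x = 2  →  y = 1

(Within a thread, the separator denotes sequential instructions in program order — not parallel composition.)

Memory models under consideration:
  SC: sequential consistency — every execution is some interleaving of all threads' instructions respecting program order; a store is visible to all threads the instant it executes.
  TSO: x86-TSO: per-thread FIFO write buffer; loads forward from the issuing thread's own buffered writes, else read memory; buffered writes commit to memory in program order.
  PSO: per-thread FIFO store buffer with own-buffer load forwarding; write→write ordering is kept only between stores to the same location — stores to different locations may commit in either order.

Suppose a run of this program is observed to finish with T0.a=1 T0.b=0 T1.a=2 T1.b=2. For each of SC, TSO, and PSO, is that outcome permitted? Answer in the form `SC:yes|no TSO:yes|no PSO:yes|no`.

outcome vector order: (T0.a,T0.b,T1.a,T1.b)
SC (10): 0000; 0002; 0022; 0200; 0202; 0222; 1000; 1200; 1202; 1222
TSO (10): 0000; 0002; 0022; 0200; 0202; 0222; 1000; 1200; 1202; 1222
PSO (12): 0000; 0002; 0022; 0200; 0202; 0222; 1000; 1002; 1022; 1200; 1202; 1222
target 1022 ∈ {PSO}

SC:no TSO:no PSO:yes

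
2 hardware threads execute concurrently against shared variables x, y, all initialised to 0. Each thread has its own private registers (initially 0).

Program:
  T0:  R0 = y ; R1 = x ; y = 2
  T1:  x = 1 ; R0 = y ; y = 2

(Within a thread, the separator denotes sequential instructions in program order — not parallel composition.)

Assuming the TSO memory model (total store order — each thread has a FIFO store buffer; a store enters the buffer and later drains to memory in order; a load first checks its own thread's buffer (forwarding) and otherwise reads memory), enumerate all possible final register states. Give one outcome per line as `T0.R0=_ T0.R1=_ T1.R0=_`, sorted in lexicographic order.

outcome vector order: (T0.R0,T0.R1,T1.R0)
|TSO outcomes| = 5

T0.R0=0 T0.R1=0 T1.R0=0
T0.R0=0 T0.R1=0 T1.R0=2
T0.R0=0 T0.R1=1 T1.R0=0
T0.R0=0 T0.R1=1 T1.R0=2
T0.R0=2 T0.R1=1 T1.R0=0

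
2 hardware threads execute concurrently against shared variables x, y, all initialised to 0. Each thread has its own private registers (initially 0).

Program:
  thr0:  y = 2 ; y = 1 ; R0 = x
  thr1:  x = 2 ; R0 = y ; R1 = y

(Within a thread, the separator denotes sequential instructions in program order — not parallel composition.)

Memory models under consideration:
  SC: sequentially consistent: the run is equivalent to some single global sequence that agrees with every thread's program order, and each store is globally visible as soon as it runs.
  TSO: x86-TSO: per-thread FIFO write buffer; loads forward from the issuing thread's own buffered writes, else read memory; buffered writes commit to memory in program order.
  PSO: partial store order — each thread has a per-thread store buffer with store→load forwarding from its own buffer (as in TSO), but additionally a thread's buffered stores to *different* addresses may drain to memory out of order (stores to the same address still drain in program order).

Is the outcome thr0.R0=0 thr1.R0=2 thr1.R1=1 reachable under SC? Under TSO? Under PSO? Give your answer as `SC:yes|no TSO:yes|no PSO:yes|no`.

outcome vector order: (thr0.R0,thr1.R0,thr1.R1)
under SC → (0,1,1); (2,0,0); (2,0,1); (2,0,2); (2,1,1); (2,2,1); (2,2,2)
under TSO → (0,0,0); (0,0,1); (0,0,2); (0,1,1); (0,2,1); (0,2,2); (2,0,0); (2,0,1); (2,0,2); (2,1,1); (2,2,1); (2,2,2)
under PSO → (0,0,0); (0,0,1); (0,0,2); (0,1,1); (0,2,1); (0,2,2); (2,0,0); (2,0,1); (2,0,2); (2,1,1); (2,2,1); (2,2,2)
target (0,2,1) ∈ {TSO,PSO}

SC:no TSO:yes PSO:yes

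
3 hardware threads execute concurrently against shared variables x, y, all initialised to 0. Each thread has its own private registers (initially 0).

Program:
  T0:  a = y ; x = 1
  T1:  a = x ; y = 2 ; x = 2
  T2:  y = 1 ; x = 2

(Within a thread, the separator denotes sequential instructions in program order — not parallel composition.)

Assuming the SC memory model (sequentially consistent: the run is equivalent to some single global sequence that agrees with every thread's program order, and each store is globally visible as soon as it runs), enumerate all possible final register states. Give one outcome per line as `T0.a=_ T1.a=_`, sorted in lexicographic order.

outcome vector order: (T0.a,T1.a)
|SC outcomes| = 8

T0.a=0 T1.a=0
T0.a=0 T1.a=1
T0.a=0 T1.a=2
T0.a=1 T1.a=0
T0.a=1 T1.a=1
T0.a=1 T1.a=2
T0.a=2 T1.a=0
T0.a=2 T1.a=2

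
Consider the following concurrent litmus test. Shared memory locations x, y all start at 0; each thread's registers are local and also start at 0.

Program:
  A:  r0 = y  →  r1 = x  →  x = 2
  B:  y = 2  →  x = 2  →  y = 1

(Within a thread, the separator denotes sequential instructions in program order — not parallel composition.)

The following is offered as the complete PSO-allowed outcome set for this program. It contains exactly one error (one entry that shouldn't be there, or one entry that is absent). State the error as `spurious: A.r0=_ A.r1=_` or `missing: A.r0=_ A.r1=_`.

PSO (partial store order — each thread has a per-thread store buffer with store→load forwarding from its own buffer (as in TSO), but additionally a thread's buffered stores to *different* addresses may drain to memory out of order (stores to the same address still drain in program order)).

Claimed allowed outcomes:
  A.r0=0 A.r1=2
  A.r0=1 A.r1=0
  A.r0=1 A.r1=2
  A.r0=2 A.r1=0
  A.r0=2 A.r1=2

missing: A.r0=0 A.r1=0

outcome vector order: (A.r0,A.r1)
PSO: 6 outcomes — {<0 0>, <0 2>, <1 0>, <1 2>, <2 0>, <2 2>}
PSO∖claimed = {<0 0>}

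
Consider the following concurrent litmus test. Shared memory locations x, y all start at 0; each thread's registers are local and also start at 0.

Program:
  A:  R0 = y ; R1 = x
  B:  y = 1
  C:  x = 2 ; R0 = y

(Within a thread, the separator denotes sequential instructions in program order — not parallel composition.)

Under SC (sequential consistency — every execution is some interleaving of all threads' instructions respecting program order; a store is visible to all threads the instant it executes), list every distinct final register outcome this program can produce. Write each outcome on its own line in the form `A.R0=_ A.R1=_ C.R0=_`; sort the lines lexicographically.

outcome vector order: (A.R0,A.R1,C.R0)
|SC outcomes| = 7

A.R0=0 A.R1=0 C.R0=0
A.R0=0 A.R1=0 C.R0=1
A.R0=0 A.R1=2 C.R0=0
A.R0=0 A.R1=2 C.R0=1
A.R0=1 A.R1=0 C.R0=1
A.R0=1 A.R1=2 C.R0=0
A.R0=1 A.R1=2 C.R0=1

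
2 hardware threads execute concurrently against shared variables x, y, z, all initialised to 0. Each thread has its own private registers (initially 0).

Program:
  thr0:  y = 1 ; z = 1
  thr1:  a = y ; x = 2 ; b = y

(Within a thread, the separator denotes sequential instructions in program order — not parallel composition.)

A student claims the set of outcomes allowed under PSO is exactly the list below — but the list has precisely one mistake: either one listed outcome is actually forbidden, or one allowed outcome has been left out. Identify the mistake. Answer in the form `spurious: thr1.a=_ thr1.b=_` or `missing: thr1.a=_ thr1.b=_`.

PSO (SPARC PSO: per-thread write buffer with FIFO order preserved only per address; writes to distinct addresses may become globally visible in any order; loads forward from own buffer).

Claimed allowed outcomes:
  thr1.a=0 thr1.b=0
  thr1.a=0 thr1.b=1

missing: thr1.a=1 thr1.b=1

outcome vector order: (thr1.a,thr1.b)
PSO (3): 00, 01, 11
PSO∖claimed = {11}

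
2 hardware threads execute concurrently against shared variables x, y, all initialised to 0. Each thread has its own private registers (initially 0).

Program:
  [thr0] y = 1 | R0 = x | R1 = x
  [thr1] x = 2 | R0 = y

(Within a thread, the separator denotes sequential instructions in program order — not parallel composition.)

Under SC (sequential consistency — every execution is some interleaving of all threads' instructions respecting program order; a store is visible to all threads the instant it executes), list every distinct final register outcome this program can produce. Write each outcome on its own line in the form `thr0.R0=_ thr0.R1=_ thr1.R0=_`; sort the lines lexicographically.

outcome vector order: (thr0.R0,thr0.R1,thr1.R0)
|SC outcomes| = 4

thr0.R0=0 thr0.R1=0 thr1.R0=1
thr0.R0=0 thr0.R1=2 thr1.R0=1
thr0.R0=2 thr0.R1=2 thr1.R0=0
thr0.R0=2 thr0.R1=2 thr1.R0=1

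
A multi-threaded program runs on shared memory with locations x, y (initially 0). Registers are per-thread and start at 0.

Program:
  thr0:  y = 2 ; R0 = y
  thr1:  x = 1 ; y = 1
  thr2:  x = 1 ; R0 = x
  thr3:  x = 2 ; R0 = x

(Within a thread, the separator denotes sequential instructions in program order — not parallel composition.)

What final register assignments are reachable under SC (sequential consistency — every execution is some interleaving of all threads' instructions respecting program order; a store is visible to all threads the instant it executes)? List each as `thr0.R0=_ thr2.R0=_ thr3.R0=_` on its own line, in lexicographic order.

thr0.R0=1 thr2.R0=1 thr3.R0=1
thr0.R0=1 thr2.R0=1 thr3.R0=2
thr0.R0=1 thr2.R0=2 thr3.R0=1
thr0.R0=1 thr2.R0=2 thr3.R0=2
thr0.R0=2 thr2.R0=1 thr3.R0=1
thr0.R0=2 thr2.R0=1 thr3.R0=2
thr0.R0=2 thr2.R0=2 thr3.R0=1
thr0.R0=2 thr2.R0=2 thr3.R0=2

outcome vector order: (thr0.R0,thr2.R0,thr3.R0)
|SC outcomes| = 8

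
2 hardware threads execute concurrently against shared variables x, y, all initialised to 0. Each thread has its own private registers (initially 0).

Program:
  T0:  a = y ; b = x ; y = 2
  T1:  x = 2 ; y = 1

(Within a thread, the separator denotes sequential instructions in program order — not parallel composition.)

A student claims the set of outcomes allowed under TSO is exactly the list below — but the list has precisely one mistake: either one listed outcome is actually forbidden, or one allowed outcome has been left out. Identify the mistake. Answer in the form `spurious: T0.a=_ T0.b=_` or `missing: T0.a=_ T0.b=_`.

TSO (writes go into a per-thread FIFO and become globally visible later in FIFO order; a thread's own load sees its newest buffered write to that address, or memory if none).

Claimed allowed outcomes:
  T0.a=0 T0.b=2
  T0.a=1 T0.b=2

missing: T0.a=0 T0.b=0

outcome vector order: (T0.a,T0.b)
under TSO → 0/0, 0/2, 1/2
TSO∖claimed = {0/0}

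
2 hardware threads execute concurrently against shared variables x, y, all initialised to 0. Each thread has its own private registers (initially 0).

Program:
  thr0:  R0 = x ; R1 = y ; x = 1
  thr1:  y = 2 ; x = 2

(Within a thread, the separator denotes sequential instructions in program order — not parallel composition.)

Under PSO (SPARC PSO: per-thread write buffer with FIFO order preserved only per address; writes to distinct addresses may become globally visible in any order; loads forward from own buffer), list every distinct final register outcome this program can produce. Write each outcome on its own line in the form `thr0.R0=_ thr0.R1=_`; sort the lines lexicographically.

outcome vector order: (thr0.R0,thr0.R1)
|PSO outcomes| = 4

thr0.R0=0 thr0.R1=0
thr0.R0=0 thr0.R1=2
thr0.R0=2 thr0.R1=0
thr0.R0=2 thr0.R1=2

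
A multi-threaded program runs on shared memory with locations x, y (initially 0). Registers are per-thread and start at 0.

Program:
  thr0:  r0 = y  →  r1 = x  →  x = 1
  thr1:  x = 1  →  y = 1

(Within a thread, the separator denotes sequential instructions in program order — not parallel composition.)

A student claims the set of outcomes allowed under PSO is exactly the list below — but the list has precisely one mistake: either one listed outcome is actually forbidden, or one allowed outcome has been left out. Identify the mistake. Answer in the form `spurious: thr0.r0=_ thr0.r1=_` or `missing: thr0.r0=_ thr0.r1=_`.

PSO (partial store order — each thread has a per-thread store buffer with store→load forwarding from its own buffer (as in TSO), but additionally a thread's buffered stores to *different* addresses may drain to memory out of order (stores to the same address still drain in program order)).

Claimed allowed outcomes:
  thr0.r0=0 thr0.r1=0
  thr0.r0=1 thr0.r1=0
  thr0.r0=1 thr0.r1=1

outcome vector order: (thr0.r0,thr0.r1)
PSO: 4 outcomes — {0/0 0/1 1/0 1/1}
PSO∖claimed = {0/1}

missing: thr0.r0=0 thr0.r1=1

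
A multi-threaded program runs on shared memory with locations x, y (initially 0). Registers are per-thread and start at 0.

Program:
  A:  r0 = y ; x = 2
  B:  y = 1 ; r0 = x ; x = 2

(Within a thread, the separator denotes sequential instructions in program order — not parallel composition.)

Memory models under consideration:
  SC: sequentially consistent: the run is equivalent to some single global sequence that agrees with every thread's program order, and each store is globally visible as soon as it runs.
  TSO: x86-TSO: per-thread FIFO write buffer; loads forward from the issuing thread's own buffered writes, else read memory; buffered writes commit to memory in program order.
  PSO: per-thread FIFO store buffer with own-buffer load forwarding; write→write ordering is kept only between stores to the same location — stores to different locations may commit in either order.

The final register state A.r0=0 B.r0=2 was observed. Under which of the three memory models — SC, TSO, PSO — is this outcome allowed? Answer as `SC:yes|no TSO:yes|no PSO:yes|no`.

outcome vector order: (A.r0,B.r0)
[SC] allowed = {(0,0) (0,2) (1,0) (1,2)}
[TSO] allowed = {(0,0) (0,2) (1,0) (1,2)}
[PSO] allowed = {(0,0) (0,2) (1,0) (1,2)}
target (0,2) ∈ {SC,TSO,PSO}

SC:yes TSO:yes PSO:yes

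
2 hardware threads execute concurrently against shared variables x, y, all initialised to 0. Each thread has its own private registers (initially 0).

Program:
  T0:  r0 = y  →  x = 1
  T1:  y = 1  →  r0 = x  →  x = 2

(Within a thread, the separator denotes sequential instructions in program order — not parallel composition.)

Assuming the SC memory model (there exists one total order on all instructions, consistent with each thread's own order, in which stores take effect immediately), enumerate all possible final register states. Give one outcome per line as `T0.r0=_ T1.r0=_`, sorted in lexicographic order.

T0.r0=0 T1.r0=0
T0.r0=0 T1.r0=1
T0.r0=1 T1.r0=0
T0.r0=1 T1.r0=1

outcome vector order: (T0.r0,T1.r0)
|SC outcomes| = 4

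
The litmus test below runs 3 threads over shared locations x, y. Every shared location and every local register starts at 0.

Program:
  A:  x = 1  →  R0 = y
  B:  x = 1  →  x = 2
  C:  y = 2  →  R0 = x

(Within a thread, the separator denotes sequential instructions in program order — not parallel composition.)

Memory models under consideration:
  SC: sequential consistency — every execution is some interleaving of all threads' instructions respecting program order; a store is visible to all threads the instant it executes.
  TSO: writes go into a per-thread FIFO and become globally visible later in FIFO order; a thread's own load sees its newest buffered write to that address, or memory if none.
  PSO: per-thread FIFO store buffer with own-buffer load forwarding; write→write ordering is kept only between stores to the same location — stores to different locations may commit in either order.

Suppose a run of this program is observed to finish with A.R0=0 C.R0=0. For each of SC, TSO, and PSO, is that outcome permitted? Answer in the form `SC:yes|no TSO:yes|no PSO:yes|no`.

SC:no TSO:yes PSO:yes

outcome vector order: (A.R0,C.R0)
[SC] allowed = {<0 1> <0 2> <2 0> <2 1> <2 2>}
[TSO] allowed = {<0 0> <0 1> <0 2> <2 0> <2 1> <2 2>}
[PSO] allowed = {<0 0> <0 1> <0 2> <2 0> <2 1> <2 2>}
target <0 0> ∈ {TSO,PSO}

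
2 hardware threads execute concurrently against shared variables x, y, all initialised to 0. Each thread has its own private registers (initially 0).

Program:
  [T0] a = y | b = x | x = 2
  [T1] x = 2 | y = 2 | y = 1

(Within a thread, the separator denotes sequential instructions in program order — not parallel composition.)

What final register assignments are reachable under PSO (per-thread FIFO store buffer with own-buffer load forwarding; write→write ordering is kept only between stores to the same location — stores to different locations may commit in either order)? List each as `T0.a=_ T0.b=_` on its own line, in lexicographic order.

outcome vector order: (T0.a,T0.b)
|PSO outcomes| = 6

T0.a=0 T0.b=0
T0.a=0 T0.b=2
T0.a=1 T0.b=0
T0.a=1 T0.b=2
T0.a=2 T0.b=0
T0.a=2 T0.b=2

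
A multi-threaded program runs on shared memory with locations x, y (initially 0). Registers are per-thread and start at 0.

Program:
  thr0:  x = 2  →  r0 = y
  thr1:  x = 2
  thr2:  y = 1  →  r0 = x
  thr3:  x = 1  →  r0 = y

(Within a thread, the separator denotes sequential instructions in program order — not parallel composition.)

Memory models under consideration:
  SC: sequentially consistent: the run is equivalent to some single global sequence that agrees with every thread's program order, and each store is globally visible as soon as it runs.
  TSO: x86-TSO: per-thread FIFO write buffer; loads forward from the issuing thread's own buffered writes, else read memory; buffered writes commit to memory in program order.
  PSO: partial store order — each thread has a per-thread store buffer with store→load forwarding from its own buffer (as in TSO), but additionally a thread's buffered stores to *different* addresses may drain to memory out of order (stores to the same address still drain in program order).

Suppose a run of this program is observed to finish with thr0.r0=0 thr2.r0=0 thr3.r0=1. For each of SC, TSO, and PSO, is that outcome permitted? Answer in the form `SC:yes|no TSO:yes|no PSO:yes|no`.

SC:no TSO:yes PSO:yes

outcome vector order: (thr0.r0,thr2.r0,thr3.r0)
under SC → 0/1/0 0/1/1 0/2/0 0/2/1 1/0/1 1/1/0 1/1/1 1/2/0 1/2/1
under TSO → 0/0/0 0/0/1 0/1/0 0/1/1 0/2/0 0/2/1 1/0/0 1/0/1 1/1/0 1/1/1 1/2/0 1/2/1
under PSO → 0/0/0 0/0/1 0/1/0 0/1/1 0/2/0 0/2/1 1/0/0 1/0/1 1/1/0 1/1/1 1/2/0 1/2/1
target 0/0/1 ∈ {TSO,PSO}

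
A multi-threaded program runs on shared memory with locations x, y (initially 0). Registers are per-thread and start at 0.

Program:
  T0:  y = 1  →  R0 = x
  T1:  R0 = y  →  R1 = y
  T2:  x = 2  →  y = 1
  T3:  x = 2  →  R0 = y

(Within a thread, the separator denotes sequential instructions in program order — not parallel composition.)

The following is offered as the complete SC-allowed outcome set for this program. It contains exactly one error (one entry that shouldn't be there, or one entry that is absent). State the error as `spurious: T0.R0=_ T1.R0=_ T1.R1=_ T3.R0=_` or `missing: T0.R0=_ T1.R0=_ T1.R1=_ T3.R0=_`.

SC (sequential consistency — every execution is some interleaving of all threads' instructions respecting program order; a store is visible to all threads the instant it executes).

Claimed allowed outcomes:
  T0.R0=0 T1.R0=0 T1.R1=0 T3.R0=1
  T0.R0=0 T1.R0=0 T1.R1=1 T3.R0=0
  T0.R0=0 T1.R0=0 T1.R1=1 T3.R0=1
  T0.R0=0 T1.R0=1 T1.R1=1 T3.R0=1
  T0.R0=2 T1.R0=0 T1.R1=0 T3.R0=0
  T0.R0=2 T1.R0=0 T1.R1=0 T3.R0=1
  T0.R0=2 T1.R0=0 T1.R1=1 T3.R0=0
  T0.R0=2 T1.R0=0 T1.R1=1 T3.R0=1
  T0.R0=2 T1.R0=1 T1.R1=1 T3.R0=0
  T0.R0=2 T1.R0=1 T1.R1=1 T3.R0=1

spurious: T0.R0=0 T1.R0=0 T1.R1=1 T3.R0=0

outcome vector order: (T0.R0,T1.R0,T1.R1,T3.R0)
SC (9): 0/0/0/1 0/0/1/1 0/1/1/1 2/0/0/0 2/0/0/1 2/0/1/0 2/0/1/1 2/1/1/0 2/1/1/1
claimed∖SC = {0/0/1/0}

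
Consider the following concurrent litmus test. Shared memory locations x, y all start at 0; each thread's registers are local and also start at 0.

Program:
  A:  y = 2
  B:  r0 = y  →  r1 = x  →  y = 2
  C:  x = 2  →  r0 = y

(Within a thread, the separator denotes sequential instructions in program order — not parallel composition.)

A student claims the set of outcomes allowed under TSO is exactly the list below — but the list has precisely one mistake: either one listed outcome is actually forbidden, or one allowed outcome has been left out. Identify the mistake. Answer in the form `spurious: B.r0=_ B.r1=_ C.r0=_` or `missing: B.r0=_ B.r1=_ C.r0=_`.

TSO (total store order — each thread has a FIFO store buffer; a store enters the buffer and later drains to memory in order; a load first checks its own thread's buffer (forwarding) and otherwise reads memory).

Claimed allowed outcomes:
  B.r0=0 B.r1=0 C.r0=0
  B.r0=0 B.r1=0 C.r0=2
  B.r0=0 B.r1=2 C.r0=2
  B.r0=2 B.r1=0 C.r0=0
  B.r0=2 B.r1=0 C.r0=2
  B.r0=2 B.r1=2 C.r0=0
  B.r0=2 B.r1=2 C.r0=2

outcome vector order: (B.r0,B.r1,C.r0)
[TSO] allowed = {(0,0,0), (0,0,2), (0,2,0), (0,2,2), (2,0,0), (2,0,2), (2,2,0), (2,2,2)}
TSO∖claimed = {(0,2,0)}

missing: B.r0=0 B.r1=2 C.r0=0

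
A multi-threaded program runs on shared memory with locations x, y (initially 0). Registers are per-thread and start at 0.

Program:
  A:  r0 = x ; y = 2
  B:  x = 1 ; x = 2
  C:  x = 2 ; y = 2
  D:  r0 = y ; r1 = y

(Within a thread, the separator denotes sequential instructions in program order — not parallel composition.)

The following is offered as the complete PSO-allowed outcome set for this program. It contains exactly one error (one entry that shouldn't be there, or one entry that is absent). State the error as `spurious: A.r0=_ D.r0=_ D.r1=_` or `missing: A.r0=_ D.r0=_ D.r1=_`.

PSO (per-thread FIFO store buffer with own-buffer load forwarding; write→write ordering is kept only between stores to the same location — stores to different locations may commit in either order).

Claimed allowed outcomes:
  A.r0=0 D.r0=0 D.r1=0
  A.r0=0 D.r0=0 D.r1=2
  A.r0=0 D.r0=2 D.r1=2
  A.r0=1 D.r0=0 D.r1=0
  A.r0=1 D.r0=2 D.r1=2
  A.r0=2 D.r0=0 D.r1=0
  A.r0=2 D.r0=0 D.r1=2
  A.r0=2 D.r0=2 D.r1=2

missing: A.r0=1 D.r0=0 D.r1=2

outcome vector order: (A.r0,D.r0,D.r1)
PSO: 9 outcomes — {000, 002, 022, 100, 102, 122, 200, 202, 222}
PSO∖claimed = {102}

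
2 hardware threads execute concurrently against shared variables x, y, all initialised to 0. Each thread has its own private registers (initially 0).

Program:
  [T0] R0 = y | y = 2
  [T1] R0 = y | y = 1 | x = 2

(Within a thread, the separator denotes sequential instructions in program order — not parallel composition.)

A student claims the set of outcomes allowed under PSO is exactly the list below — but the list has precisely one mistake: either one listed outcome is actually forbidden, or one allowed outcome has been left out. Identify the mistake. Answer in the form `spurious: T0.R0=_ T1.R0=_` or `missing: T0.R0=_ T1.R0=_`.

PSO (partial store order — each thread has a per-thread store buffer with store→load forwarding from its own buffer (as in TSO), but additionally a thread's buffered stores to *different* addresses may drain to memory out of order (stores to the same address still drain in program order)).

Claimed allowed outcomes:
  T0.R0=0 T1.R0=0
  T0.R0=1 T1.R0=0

outcome vector order: (T0.R0,T1.R0)
[PSO] allowed = {00; 02; 10}
PSO∖claimed = {02}

missing: T0.R0=0 T1.R0=2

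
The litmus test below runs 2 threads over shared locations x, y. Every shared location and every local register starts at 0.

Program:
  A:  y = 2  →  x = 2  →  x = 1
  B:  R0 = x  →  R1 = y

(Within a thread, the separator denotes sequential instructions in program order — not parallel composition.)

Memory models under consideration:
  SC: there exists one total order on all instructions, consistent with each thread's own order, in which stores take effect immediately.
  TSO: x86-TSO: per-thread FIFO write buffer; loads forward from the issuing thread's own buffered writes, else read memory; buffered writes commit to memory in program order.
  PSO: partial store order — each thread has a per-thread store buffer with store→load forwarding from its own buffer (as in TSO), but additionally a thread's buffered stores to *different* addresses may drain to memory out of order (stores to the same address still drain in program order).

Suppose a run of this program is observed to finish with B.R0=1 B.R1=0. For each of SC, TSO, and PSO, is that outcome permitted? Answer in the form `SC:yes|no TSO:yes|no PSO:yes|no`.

outcome vector order: (B.R0,B.R1)
[SC] allowed = {<0 0>, <0 2>, <1 2>, <2 2>}
[TSO] allowed = {<0 0>, <0 2>, <1 2>, <2 2>}
[PSO] allowed = {<0 0>, <0 2>, <1 0>, <1 2>, <2 0>, <2 2>}
target <1 0> ∈ {PSO}

SC:no TSO:no PSO:yes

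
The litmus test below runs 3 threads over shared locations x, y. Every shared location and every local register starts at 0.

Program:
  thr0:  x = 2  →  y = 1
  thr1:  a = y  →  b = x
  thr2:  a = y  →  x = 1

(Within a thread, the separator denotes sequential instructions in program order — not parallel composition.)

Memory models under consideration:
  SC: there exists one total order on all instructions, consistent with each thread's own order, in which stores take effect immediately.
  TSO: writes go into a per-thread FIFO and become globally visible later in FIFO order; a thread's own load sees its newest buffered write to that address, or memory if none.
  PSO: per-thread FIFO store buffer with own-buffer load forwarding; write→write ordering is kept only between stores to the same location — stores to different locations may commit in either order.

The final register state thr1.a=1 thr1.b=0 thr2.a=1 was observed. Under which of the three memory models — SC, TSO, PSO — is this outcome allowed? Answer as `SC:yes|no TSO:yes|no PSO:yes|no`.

SC:no TSO:no PSO:yes

outcome vector order: (thr1.a,thr1.b,thr2.a)
under SC → (0,0,0), (0,0,1), (0,1,0), (0,1,1), (0,2,0), (0,2,1), (1,1,0), (1,1,1), (1,2,0), (1,2,1)
under TSO → (0,0,0), (0,0,1), (0,1,0), (0,1,1), (0,2,0), (0,2,1), (1,1,0), (1,1,1), (1,2,0), (1,2,1)
under PSO → (0,0,0), (0,0,1), (0,1,0), (0,1,1), (0,2,0), (0,2,1), (1,0,0), (1,0,1), (1,1,0), (1,1,1), (1,2,0), (1,2,1)
target (1,0,1) ∈ {PSO}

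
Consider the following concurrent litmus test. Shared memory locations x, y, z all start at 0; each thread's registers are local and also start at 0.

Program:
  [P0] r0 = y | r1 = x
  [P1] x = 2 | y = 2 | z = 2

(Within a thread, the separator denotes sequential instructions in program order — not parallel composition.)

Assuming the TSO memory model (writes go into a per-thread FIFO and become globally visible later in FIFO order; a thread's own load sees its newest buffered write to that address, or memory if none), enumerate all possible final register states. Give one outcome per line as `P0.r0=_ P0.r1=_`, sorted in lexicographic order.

P0.r0=0 P0.r1=0
P0.r0=0 P0.r1=2
P0.r0=2 P0.r1=2

outcome vector order: (P0.r0,P0.r1)
|TSO outcomes| = 3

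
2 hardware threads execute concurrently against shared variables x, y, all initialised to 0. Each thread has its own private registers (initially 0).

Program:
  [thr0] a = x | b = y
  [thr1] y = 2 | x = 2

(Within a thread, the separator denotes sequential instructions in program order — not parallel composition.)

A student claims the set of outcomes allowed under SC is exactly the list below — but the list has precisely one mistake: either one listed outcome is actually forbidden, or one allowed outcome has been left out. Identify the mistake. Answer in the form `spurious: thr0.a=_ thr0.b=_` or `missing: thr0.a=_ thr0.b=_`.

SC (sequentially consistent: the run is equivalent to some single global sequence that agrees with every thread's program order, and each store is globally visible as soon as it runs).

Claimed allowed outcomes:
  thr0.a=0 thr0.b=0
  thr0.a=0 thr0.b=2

missing: thr0.a=2 thr0.b=2

outcome vector order: (thr0.a,thr0.b)
under SC → 00; 02; 22
SC∖claimed = {22}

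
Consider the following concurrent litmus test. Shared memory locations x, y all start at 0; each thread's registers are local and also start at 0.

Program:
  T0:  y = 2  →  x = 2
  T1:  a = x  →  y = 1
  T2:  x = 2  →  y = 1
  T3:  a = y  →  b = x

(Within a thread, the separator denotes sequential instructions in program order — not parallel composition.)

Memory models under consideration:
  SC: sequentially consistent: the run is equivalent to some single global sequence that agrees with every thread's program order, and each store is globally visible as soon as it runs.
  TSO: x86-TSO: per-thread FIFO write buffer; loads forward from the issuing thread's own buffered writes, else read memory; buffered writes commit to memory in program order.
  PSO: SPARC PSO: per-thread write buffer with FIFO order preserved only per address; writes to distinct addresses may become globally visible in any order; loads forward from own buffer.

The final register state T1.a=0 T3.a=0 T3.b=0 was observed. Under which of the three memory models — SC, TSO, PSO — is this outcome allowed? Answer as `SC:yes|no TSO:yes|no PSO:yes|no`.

SC:yes TSO:yes PSO:yes

outcome vector order: (T1.a,T3.a,T3.b)
SC (11): (0,0,0) (0,0,2) (0,1,0) (0,1,2) (0,2,0) (0,2,2) (2,0,0) (2,0,2) (2,1,2) (2,2,0) (2,2,2)
TSO (11): (0,0,0) (0,0,2) (0,1,0) (0,1,2) (0,2,0) (0,2,2) (2,0,0) (2,0,2) (2,1,2) (2,2,0) (2,2,2)
PSO (12): (0,0,0) (0,0,2) (0,1,0) (0,1,2) (0,2,0) (0,2,2) (2,0,0) (2,0,2) (2,1,0) (2,1,2) (2,2,0) (2,2,2)
target (0,0,0) ∈ {SC,TSO,PSO}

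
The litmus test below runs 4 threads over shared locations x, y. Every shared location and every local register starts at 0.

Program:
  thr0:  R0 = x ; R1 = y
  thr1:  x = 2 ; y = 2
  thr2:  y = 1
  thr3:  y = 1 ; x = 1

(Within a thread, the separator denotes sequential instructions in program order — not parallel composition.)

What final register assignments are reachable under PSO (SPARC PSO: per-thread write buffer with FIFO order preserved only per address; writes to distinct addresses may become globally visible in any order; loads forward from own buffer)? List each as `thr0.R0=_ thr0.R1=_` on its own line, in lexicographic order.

thr0.R0=0 thr0.R1=0
thr0.R0=0 thr0.R1=1
thr0.R0=0 thr0.R1=2
thr0.R0=1 thr0.R1=0
thr0.R0=1 thr0.R1=1
thr0.R0=1 thr0.R1=2
thr0.R0=2 thr0.R1=0
thr0.R0=2 thr0.R1=1
thr0.R0=2 thr0.R1=2

outcome vector order: (thr0.R0,thr0.R1)
|PSO outcomes| = 9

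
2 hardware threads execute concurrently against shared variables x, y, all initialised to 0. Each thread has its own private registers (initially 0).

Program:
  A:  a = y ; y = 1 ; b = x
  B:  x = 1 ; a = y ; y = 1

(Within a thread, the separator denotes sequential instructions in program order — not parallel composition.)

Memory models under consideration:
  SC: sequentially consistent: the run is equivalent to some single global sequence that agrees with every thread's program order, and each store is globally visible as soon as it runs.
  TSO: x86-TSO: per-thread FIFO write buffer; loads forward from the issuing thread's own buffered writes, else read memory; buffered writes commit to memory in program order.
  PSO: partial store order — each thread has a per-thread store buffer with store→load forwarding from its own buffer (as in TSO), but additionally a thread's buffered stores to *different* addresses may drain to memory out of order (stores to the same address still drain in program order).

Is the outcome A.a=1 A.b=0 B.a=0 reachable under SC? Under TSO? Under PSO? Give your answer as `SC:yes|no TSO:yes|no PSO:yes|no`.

outcome vector order: (A.a,A.b,B.a)
SC (4): (0,0,1), (0,1,0), (0,1,1), (1,1,0)
TSO (5): (0,0,0), (0,0,1), (0,1,0), (0,1,1), (1,1,0)
PSO (6): (0,0,0), (0,0,1), (0,1,0), (0,1,1), (1,0,0), (1,1,0)
target (1,0,0) ∈ {PSO}

SC:no TSO:no PSO:yes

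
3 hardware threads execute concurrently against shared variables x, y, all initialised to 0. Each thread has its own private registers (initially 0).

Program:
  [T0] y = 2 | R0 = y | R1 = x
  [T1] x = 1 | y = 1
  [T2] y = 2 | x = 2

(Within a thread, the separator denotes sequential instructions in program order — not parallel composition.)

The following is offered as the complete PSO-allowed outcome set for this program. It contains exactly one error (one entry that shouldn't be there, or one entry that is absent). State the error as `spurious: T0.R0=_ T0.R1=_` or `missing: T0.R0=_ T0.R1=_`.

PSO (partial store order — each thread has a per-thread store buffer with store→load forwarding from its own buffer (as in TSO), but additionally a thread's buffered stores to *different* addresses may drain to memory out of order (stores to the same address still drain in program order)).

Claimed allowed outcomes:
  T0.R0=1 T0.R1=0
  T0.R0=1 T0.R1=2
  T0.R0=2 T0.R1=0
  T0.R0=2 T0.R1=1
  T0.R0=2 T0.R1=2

missing: T0.R0=1 T0.R1=1

outcome vector order: (T0.R0,T0.R1)
under PSO → 1/0; 1/1; 1/2; 2/0; 2/1; 2/2
PSO∖claimed = {1/1}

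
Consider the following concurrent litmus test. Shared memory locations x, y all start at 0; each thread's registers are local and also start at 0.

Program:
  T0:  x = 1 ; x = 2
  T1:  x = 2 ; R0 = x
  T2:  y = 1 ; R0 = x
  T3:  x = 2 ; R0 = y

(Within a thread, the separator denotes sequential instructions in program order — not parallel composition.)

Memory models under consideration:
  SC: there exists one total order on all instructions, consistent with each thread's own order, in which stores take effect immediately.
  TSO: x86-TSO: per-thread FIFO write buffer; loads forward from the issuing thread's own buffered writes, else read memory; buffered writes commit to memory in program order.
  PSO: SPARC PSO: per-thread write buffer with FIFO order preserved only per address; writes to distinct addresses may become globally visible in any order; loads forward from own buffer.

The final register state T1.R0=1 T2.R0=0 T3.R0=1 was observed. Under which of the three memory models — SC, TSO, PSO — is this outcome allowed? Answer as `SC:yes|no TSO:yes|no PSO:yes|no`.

SC:yes TSO:yes PSO:yes

outcome vector order: (T1.R0,T2.R0,T3.R0)
under SC → <1 0 1>; <1 1 0>; <1 1 1>; <1 2 0>; <1 2 1>; <2 0 1>; <2 1 0>; <2 1 1>; <2 2 0>; <2 2 1>
under TSO → <1 0 0>; <1 0 1>; <1 1 0>; <1 1 1>; <1 2 0>; <1 2 1>; <2 0 0>; <2 0 1>; <2 1 0>; <2 1 1>; <2 2 0>; <2 2 1>
under PSO → <1 0 0>; <1 0 1>; <1 1 0>; <1 1 1>; <1 2 0>; <1 2 1>; <2 0 0>; <2 0 1>; <2 1 0>; <2 1 1>; <2 2 0>; <2 2 1>
target <1 0 1> ∈ {SC,TSO,PSO}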